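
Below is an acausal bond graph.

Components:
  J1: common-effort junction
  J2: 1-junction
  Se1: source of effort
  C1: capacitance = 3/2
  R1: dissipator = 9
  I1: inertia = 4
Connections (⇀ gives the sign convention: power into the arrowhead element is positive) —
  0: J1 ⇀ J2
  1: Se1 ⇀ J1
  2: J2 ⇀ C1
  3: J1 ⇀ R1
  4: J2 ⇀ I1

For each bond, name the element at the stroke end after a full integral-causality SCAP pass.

#1 stroke at J1  (Se1 (Se) sets effort on bond)
#0 stroke at J2  (J1 effort already set via bond 1)
#3 stroke at R1  (0-jn J1 has e-setter on 1)
#2 stroke at J2  (C1 outputs effort q/C1)
#4 stroke at I1  (closing 1-jn rule on J2)

b0 stroke→J2
b1 stroke→J1
b2 stroke→J2
b3 stroke→R1
b4 stroke→I1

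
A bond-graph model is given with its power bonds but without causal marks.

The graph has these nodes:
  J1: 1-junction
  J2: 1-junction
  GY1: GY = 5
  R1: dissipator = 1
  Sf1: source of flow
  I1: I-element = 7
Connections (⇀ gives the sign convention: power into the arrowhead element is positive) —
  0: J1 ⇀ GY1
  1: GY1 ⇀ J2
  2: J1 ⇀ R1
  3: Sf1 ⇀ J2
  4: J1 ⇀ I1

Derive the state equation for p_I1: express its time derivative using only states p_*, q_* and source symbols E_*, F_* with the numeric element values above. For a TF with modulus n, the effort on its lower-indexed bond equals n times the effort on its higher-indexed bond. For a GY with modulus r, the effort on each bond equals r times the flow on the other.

dp_I1/dt = -5*F_Sf1 - p_I1/7

β3 stroke at Sf1  (Sf1 (Sf) sets flow on bond)
β1 stroke at J2  (J2: bond 3 brought flow, rest push out)
β0 stroke at J1  (through GY1, causality inverts; strokes same side of GY1)
β4 stroke at I1  (I1 outputs flow p/I1)
β2 stroke at J1  (1-jn J1 has f-setter on 4)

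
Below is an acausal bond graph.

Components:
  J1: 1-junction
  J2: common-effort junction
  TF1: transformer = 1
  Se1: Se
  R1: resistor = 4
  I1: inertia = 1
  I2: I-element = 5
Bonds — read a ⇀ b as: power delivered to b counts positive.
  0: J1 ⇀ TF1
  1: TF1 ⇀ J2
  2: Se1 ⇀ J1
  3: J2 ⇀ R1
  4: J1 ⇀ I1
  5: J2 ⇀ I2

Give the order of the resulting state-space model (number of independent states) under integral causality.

b2 →J1  (Se1 (Se) sets effort on bond)
b4 →I1  (prefer integral on I1)
b0 →J1  (J1: bond 4 brought flow, rest push out)
b1 →TF1  (TF TF1: opposite of bond 0)
b5 →I2  (I2 outputs flow p/I2)
b3 →J2  (J2: last free bond brings effort in)

2  (I1, I2 all integral)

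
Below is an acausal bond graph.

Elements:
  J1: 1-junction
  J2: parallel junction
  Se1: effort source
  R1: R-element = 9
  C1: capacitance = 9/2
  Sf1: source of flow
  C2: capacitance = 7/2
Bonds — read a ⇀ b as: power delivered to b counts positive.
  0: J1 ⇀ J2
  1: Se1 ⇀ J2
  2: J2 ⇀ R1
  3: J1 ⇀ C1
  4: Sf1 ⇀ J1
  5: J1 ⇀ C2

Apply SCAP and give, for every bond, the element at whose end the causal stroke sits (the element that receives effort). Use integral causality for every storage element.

bond 0 |J1
bond 1 |J2
bond 2 |R1
bond 3 |J1
bond 4 |Sf1
bond 5 |J1

β1 stroke→J2  (Se1: effort source, stroke at far end)
β4 stroke→Sf1  (Sf1 (Sf) sets flow on bond)
β0 stroke→J1  (J1: bond 4 brought flow, rest push out)
β3 stroke→J1  (common-f at J1 fixed by 4)
β5 stroke→J1  (J1: bond 4 brought flow, rest push out)
β2 stroke→R1  (J2: bond 1 brought effort, rest push out)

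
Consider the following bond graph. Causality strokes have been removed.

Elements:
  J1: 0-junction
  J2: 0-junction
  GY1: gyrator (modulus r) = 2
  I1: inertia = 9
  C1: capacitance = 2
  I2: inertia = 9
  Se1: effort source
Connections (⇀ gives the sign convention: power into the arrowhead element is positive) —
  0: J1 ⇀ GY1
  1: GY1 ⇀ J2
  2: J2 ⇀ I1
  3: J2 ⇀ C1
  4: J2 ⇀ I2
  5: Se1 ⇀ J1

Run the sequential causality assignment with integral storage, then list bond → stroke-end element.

#5 |J1  (Se1 fixes effort; stroke away)
#0 |GY1  (J1 effort already set via bond 5)
#1 |GY1  (GY1 both-in/both-out from 0)
#2 |I1  (I1 outputs flow p/I1)
#3 |J2  (C1 integral (e out))
#4 |I2  (J2: bond 3 brought effort, rest push out)

#0 stroke at GY1
#1 stroke at GY1
#2 stroke at I1
#3 stroke at J2
#4 stroke at I2
#5 stroke at J1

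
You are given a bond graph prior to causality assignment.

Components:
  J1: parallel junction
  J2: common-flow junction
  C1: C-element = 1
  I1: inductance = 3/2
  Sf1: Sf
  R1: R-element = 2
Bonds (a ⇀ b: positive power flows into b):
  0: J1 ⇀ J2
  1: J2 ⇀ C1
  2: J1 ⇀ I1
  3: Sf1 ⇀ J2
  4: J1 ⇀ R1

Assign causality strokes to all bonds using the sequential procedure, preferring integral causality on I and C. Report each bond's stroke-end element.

bond 3 |Sf1  (Sf1: flow source, stroke at near end)
bond 0 |J2  (J2 flow already set via bond 3)
bond 1 |J2  (J2 flow already set via bond 3)
bond 2 |I1  (I1: I, integral causality)
bond 4 |J1  (only one effort-in slot at J1)

β0 →J2
β1 →J2
β2 →I1
β3 →Sf1
β4 →J1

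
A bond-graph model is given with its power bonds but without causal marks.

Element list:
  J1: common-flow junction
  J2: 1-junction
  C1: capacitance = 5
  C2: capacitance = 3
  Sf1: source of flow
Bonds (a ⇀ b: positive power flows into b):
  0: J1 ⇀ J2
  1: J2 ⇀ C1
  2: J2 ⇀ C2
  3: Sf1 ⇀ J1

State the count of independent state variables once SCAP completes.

2  (C1, C2 all integral)

#3 stroke at Sf1  (Sf1 fixes flow; stroke at Sf1)
#0 stroke at J1  (1-jn J1 has f-setter on 3)
#1 stroke at J2  (1-jn J2 has f-setter on 0)
#2 stroke at J2  (J2: bond 0 brought flow, rest push out)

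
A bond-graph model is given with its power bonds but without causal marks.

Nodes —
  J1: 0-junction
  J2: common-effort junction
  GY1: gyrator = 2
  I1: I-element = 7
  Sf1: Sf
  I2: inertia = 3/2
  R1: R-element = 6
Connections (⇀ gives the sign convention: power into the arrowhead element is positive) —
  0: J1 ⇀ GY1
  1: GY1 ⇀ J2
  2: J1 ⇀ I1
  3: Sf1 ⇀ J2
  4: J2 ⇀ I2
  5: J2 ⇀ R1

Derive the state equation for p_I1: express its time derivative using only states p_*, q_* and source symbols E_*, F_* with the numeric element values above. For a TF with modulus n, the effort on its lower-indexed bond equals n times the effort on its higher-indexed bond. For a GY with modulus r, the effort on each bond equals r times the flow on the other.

dp_I1/dt = -2*F_Sf1 - 2*p_I1/21 + 4*p_I2/3

β3 →Sf1  (Sf1 (Sf) sets flow on bond)
β2 →I1  (I1 outputs flow p/I1)
β0 →J1  (J1: last free bond brings effort in)
β1 →J2  (through GY1, causality inverts; strokes same side of GY1)
β4 →I2  (J2: bond 1 brought effort, rest push out)
β5 →R1  (J2 effort already set via bond 1)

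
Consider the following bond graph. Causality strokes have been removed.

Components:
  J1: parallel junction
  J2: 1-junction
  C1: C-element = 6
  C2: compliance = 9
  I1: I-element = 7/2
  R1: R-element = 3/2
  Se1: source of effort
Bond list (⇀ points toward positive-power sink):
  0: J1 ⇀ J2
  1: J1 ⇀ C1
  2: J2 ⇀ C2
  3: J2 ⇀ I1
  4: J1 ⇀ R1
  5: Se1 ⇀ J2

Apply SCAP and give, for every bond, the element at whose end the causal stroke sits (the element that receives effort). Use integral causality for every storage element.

#0 |J2
#1 |J1
#2 |J2
#3 |I1
#4 |R1
#5 |J2

bond 5 →J2  (Se1: effort source, stroke at far end)
bond 1 →J1  (prefer integral on C1)
bond 0 →J2  (common-e at J1 fixed by 1)
bond 4 →R1  (J1 effort already set via bond 1)
bond 2 →J2  (prefer integral on C2)
bond 3 →I1  (J2: last free bond brings flow in)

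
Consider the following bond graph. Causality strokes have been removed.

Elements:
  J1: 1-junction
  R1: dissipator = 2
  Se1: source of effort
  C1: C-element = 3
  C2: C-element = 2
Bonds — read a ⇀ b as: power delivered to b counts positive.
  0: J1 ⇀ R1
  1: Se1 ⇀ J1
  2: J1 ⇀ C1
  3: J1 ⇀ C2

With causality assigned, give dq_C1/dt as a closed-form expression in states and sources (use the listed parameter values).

#1 →J1  (Se1: effort source, stroke at far end)
#2 →J1  (C1 outputs effort q/C1)
#3 →J1  (C2: C, integral causality)
#0 →R1  (J1 needs exactly one f-in)

dq_C1/dt = E_Se1/2 - q_C1/6 - q_C2/4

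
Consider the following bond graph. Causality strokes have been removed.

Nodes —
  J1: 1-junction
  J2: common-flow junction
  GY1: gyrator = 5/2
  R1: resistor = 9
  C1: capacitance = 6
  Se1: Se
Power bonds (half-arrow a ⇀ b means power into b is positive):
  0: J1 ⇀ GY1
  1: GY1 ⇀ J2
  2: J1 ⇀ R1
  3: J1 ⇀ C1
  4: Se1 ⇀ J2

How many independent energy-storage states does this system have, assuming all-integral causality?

b4 |J2  (Se1 (Se) sets effort on bond)
b1 |GY1  (J2 needs exactly one f-in)
b0 |GY1  (GY GY1: same side as bond 1)
b2 |J1  (common-f at J1 fixed by 0)
b3 |J1  (1-jn J1 has f-setter on 0)

1  (C1 all integral)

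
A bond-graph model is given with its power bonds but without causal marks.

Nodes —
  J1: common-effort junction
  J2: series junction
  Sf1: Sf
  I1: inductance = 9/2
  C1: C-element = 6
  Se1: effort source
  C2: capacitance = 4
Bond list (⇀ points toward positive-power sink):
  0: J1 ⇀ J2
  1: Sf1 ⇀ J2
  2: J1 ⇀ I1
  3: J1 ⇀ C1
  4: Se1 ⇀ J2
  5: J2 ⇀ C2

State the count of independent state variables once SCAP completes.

3  (C1, C2, I1 all integral)

β1 →Sf1  (Sf1: flow source, stroke at near end)
β4 →J2  (Se1 (Se) sets effort on bond)
β0 →J2  (1-jn J2 has f-setter on 1)
β5 →J2  (1-jn J2 has f-setter on 1)
β2 →I1  (I1: I, integral causality)
β3 →J1  (only one effort-in slot at J1)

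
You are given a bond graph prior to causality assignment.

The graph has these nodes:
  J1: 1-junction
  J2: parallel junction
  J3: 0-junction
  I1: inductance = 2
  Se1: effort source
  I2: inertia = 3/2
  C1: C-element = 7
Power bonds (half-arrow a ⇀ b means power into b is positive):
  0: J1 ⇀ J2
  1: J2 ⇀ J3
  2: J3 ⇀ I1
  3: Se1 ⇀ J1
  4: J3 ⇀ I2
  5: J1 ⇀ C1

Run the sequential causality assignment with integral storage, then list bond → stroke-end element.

bond 0 stroke→J2
bond 1 stroke→J3
bond 2 stroke→I1
bond 3 stroke→J1
bond 4 stroke→I2
bond 5 stroke→J1

b3 |J1  (source Se1 imposes e)
b2 |I1  (I1 outputs flow p/I1)
b4 |I2  (prefer integral on I2)
b1 |J3  (only one effort-in slot at J3)
b0 |J2  (J2: last free bond brings effort in)
b5 |J1  (1-jn J1 has f-setter on 0)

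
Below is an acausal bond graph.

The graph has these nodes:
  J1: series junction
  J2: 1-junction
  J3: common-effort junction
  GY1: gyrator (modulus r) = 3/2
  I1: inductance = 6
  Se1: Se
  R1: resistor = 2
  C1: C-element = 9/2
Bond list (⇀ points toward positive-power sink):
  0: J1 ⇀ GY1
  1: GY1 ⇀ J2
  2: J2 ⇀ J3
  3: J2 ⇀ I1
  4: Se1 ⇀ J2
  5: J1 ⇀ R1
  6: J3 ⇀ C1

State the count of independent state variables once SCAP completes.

β4 stroke→J2  (Se1 (Se) sets effort on bond)
β3 stroke→I1  (I1: I, integral causality)
β1 stroke→J2  (common-f at J2 fixed by 3)
β2 stroke→J2  (common-f at J2 fixed by 3)
β6 stroke→J3  (only one effort-in slot at J3)
β0 stroke→J1  (GY1: gyrator matches bond 1)
β5 stroke→R1  (J1: last free bond brings flow in)

2  (C1, I1 all integral)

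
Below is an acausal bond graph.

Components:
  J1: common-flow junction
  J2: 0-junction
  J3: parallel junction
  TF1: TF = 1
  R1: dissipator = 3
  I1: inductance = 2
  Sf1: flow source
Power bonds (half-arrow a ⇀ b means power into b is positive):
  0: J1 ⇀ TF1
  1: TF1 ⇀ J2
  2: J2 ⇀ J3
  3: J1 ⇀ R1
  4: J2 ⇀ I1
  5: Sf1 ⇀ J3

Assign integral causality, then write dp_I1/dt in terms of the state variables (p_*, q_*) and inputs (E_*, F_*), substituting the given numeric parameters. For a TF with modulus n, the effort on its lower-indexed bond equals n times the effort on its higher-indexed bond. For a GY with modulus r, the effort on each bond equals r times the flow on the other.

dp_I1/dt = 3*F_Sf1 - 3*p_I1/2

#5 stroke at Sf1  (Sf1 fixes flow; stroke at Sf1)
#2 stroke at J3  (J3: last free bond brings effort in)
#4 stroke at I1  (I1 integral (f out))
#1 stroke at J2  (J2: last free bond brings effort in)
#0 stroke at TF1  (TF1 one-in-one-out from 1)
#3 stroke at J1  (J1 flow already set via bond 0)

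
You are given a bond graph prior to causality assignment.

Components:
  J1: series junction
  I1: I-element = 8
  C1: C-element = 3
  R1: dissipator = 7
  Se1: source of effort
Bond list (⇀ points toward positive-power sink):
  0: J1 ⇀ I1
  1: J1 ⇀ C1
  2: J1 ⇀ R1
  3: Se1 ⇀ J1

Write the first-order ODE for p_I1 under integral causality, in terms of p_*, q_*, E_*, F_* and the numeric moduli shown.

dp_I1/dt = E_Se1 - 7*p_I1/8 - q_C1/3

bond 3 stroke at J1  (Se1 fixes effort; stroke away)
bond 0 stroke at I1  (I1 integral (f out))
bond 1 stroke at J1  (common-f at J1 fixed by 0)
bond 2 stroke at J1  (J1 flow already set via bond 0)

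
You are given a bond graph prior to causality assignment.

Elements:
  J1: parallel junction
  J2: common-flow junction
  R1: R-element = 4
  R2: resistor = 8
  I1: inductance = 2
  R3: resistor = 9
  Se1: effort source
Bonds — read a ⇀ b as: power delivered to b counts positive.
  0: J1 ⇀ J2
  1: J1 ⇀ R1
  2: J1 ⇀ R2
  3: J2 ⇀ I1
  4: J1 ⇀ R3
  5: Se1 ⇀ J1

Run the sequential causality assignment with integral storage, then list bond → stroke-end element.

#0 stroke at J2
#1 stroke at R1
#2 stroke at R2
#3 stroke at I1
#4 stroke at R3
#5 stroke at J1

#5 stroke→J1  (Se1 (Se) sets effort on bond)
#0 stroke→J2  (0-jn J1 has e-setter on 5)
#1 stroke→R1  (common-e at J1 fixed by 5)
#2 stroke→R2  (0-jn J1 has e-setter on 5)
#4 stroke→R3  (common-e at J1 fixed by 5)
#3 stroke→I1  (only one flow-in slot at J2)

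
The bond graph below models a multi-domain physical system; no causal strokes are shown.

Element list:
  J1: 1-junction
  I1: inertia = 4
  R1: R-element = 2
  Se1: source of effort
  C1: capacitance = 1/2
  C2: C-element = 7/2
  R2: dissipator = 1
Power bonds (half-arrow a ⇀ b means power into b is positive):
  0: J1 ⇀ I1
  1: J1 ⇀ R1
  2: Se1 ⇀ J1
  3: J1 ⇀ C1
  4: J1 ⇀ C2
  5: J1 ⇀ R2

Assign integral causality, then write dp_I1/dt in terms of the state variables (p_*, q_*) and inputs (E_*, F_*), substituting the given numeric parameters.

dp_I1/dt = E_Se1 - 3*p_I1/4 - 2*q_C1 - 2*q_C2/7

bond 2 |J1  (Se1 fixes effort; stroke away)
bond 0 |I1  (prefer integral on I1)
bond 1 |J1  (1-jn J1 has f-setter on 0)
bond 3 |J1  (common-f at J1 fixed by 0)
bond 4 |J1  (J1: bond 0 brought flow, rest push out)
bond 5 |J1  (common-f at J1 fixed by 0)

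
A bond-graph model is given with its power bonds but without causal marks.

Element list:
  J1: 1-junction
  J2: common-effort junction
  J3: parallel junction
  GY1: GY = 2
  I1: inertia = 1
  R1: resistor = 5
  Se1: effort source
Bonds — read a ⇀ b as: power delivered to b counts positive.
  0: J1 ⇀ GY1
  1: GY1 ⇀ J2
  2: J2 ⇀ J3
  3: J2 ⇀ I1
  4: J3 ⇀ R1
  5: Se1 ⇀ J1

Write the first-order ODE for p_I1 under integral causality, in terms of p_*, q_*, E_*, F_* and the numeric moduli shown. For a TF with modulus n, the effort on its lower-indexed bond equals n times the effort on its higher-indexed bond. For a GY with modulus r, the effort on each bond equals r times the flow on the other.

β5 stroke→J1  (Se1: effort source, stroke at far end)
β0 stroke→GY1  (J1 needs exactly one f-in)
β1 stroke→GY1  (through GY1, causality inverts; strokes same side of GY1)
β3 stroke→I1  (I1 outputs flow p/I1)
β2 stroke→J2  (closing 0-jn rule on J2)
β4 stroke→J3  (only one effort-in slot at J3)

dp_I1/dt = 5*E_Se1/2 - 5*p_I1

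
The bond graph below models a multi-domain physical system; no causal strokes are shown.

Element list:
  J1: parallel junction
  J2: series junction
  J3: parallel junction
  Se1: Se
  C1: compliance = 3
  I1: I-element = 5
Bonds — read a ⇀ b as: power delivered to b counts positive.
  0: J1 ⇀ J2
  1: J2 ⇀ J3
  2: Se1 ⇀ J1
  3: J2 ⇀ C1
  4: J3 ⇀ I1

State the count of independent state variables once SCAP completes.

2  (C1, I1 all integral)

bond 2 |J1  (source Se1 imposes e)
bond 0 |J2  (common-e at J1 fixed by 2)
bond 3 |J2  (prefer integral on C1)
bond 1 |J3  (J2 needs exactly one f-in)
bond 4 |I1  (0-jn J3 has e-setter on 1)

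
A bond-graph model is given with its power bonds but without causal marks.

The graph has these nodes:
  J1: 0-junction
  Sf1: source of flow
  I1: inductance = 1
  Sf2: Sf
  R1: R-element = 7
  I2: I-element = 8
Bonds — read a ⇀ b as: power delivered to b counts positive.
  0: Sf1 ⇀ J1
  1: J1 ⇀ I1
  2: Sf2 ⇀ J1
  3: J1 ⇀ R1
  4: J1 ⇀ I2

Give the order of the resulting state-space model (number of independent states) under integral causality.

2  (I1, I2 all integral)

bond 0 |Sf1  (source Sf1 imposes f)
bond 2 |Sf2  (Sf2 fixes flow; stroke at Sf2)
bond 1 |I1  (prefer integral on I1)
bond 4 |I2  (prefer integral on I2)
bond 3 |J1  (closing 0-jn rule on J1)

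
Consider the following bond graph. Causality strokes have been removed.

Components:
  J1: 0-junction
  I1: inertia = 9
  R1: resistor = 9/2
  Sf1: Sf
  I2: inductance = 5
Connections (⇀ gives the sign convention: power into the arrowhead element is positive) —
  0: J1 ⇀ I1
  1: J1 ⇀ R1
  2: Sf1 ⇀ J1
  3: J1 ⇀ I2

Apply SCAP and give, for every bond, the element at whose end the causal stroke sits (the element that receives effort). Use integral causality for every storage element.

#0 →I1
#1 →J1
#2 →Sf1
#3 →I2

β2 →Sf1  (Sf1 fixes flow; stroke at Sf1)
β0 →I1  (I1 outputs flow p/I1)
β3 →I2  (I2 outputs flow p/I2)
β1 →J1  (J1 needs exactly one e-in)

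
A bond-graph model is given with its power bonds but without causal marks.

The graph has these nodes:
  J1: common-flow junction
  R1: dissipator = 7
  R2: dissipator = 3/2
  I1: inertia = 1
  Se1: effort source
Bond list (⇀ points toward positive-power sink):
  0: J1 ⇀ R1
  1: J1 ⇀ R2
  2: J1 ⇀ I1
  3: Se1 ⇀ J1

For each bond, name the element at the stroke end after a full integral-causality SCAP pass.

bond 0 stroke→J1
bond 1 stroke→J1
bond 2 stroke→I1
bond 3 stroke→J1

#3 →J1  (Se1: effort source, stroke at far end)
#2 →I1  (I1 integral (f out))
#0 →J1  (J1: bond 2 brought flow, rest push out)
#1 →J1  (1-jn J1 has f-setter on 2)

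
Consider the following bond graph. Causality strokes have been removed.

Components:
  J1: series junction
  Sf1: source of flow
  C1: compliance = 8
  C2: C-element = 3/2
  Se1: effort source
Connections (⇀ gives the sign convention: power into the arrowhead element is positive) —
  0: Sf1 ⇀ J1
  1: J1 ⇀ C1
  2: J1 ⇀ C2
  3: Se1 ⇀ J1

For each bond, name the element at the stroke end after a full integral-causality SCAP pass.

#0 |Sf1
#1 |J1
#2 |J1
#3 |J1

#0 stroke→Sf1  (Sf1: flow source, stroke at near end)
#3 stroke→J1  (Se1 fixes effort; stroke away)
#1 stroke→J1  (common-f at J1 fixed by 0)
#2 stroke→J1  (J1 flow already set via bond 0)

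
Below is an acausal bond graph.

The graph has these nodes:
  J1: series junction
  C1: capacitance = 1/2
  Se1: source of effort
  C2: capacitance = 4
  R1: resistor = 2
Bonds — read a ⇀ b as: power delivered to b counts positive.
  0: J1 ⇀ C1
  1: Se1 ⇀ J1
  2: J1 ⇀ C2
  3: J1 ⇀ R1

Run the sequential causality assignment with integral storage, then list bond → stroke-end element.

#0 stroke at J1
#1 stroke at J1
#2 stroke at J1
#3 stroke at R1

bond 1 |J1  (Se1 fixes effort; stroke away)
bond 0 |J1  (C1 integral (e out))
bond 2 |J1  (prefer integral on C2)
bond 3 |R1  (J1 needs exactly one f-in)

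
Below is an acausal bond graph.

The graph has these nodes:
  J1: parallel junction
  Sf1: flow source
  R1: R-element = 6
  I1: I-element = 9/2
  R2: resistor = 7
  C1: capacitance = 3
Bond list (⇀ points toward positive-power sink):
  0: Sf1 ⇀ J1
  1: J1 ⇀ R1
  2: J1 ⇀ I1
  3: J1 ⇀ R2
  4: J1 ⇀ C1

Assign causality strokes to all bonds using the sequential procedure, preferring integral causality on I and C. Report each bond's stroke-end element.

β0 →Sf1  (Sf1 fixes flow; stroke at Sf1)
β2 →I1  (I1 outputs flow p/I1)
β4 →J1  (C1 integral (e out))
β1 →R1  (J1 effort already set via bond 4)
β3 →R2  (J1: bond 4 brought effort, rest push out)

#0 |Sf1
#1 |R1
#2 |I1
#3 |R2
#4 |J1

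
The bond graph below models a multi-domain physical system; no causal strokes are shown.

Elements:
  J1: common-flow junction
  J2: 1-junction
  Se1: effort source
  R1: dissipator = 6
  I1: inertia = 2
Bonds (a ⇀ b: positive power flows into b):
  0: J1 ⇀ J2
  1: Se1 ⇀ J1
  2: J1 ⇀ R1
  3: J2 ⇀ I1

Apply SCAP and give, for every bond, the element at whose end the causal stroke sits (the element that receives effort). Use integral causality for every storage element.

b0 →J2
b1 →J1
b2 →J1
b3 →I1

b1 |J1  (Se1: effort source, stroke at far end)
b3 |I1  (I1 integral (f out))
b0 |J2  (1-jn J2 has f-setter on 3)
b2 |J1  (1-jn J1 has f-setter on 0)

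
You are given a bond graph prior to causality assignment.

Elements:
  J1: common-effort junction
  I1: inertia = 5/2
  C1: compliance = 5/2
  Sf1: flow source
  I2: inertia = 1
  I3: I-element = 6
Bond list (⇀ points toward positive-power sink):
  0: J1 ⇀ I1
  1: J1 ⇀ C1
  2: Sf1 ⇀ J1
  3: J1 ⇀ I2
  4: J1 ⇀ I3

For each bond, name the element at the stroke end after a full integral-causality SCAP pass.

β2 stroke→Sf1  (source Sf1 imposes f)
β0 stroke→I1  (I1: I, integral causality)
β1 stroke→J1  (C1: C, integral causality)
β3 stroke→I2  (J1: bond 1 brought effort, rest push out)
β4 stroke→I3  (J1: bond 1 brought effort, rest push out)

#0 →I1
#1 →J1
#2 →Sf1
#3 →I2
#4 →I3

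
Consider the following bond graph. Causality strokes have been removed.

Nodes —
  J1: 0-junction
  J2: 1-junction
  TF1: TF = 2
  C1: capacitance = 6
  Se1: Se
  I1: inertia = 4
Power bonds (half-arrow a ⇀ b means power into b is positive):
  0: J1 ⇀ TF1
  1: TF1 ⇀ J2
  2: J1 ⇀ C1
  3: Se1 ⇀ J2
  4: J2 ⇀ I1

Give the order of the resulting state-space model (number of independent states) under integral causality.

b3 stroke→J2  (source Se1 imposes e)
b2 stroke→J1  (C1 integral (e out))
b0 stroke→TF1  (0-jn J1 has e-setter on 2)
b1 stroke→J2  (TF1: transformer flips bond 0)
b4 stroke→I1  (closing 1-jn rule on J2)

2  (C1, I1 all integral)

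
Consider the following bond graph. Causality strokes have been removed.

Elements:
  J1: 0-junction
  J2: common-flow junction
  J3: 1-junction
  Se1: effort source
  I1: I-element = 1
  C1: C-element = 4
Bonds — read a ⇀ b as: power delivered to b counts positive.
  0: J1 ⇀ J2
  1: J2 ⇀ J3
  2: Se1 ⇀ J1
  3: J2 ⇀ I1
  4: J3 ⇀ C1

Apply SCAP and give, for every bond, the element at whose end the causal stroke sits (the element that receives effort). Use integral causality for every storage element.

b0 stroke→J2
b1 stroke→J2
b2 stroke→J1
b3 stroke→I1
b4 stroke→J3

b2 |J1  (Se1 fixes effort; stroke away)
b0 |J2  (J1 effort already set via bond 2)
b3 |I1  (I1 integral (f out))
b1 |J2  (J2: bond 3 brought flow, rest push out)
b4 |J3  (1-jn J3 has f-setter on 1)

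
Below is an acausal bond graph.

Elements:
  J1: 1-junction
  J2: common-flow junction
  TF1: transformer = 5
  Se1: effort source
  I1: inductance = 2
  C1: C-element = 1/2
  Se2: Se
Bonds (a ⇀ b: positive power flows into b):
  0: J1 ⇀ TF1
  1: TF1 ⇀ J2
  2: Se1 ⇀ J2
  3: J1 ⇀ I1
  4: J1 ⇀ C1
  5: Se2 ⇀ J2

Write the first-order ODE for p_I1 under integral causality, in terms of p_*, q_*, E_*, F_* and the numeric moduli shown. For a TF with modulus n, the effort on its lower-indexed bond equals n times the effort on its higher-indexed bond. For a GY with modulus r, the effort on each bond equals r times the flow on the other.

bond 2 →J2  (Se1: effort source, stroke at far end)
bond 5 →J2  (Se2 (Se) sets effort on bond)
bond 1 →TF1  (only one flow-in slot at J2)
bond 0 →J1  (TF1 one-in-one-out from 1)
bond 3 →I1  (I1 outputs flow p/I1)
bond 4 →J1  (J1: bond 3 brought flow, rest push out)

dp_I1/dt = 5*E_Se1 + 5*E_Se2 - 2*q_C1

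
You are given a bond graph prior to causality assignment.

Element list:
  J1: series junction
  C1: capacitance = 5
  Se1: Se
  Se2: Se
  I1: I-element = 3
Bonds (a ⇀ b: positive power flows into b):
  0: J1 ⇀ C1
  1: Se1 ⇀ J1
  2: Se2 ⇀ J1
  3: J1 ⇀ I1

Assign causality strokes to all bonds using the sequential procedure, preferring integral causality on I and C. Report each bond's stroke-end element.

bond 0 →J1
bond 1 →J1
bond 2 →J1
bond 3 →I1

b1 →J1  (Se1 (Se) sets effort on bond)
b2 →J1  (source Se2 imposes e)
b0 →J1  (C1 integral (e out))
b3 →I1  (only one flow-in slot at J1)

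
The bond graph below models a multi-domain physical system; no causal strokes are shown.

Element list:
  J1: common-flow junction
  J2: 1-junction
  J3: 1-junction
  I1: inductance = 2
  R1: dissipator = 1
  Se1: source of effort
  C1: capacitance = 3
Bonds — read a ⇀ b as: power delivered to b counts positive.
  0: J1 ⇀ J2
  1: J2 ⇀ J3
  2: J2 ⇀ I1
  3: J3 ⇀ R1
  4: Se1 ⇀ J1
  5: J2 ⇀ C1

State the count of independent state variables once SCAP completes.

2  (C1, I1 all integral)

#4 stroke at J1  (Se1 (Se) sets effort on bond)
#0 stroke at J2  (J1: last free bond brings flow in)
#2 stroke at I1  (prefer integral on I1)
#1 stroke at J2  (1-jn J2 has f-setter on 2)
#5 stroke at J2  (J2: bond 2 brought flow, rest push out)
#3 stroke at J3  (common-f at J3 fixed by 1)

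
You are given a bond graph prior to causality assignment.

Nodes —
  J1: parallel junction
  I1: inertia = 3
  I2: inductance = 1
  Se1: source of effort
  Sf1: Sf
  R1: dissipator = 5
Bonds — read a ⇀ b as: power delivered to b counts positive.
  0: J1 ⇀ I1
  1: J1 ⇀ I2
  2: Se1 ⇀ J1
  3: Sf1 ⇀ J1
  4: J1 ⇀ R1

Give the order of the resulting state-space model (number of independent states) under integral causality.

2  (I1, I2 all integral)

β2 stroke at J1  (Se1 (Se) sets effort on bond)
β3 stroke at Sf1  (Sf1 (Sf) sets flow on bond)
β0 stroke at I1  (common-e at J1 fixed by 2)
β1 stroke at I2  (common-e at J1 fixed by 2)
β4 stroke at R1  (J1: bond 2 brought effort, rest push out)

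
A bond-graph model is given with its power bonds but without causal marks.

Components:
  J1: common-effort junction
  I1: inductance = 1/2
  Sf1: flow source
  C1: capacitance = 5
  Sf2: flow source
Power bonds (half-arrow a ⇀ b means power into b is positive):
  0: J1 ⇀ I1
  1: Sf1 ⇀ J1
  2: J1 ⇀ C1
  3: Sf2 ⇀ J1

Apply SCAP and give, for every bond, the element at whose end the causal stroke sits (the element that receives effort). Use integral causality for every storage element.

#1 stroke→Sf1  (Sf1: flow source, stroke at near end)
#3 stroke→Sf2  (Sf2 (Sf) sets flow on bond)
#0 stroke→I1  (I1 integral (f out))
#2 stroke→J1  (closing 0-jn rule on J1)

b0 stroke→I1
b1 stroke→Sf1
b2 stroke→J1
b3 stroke→Sf2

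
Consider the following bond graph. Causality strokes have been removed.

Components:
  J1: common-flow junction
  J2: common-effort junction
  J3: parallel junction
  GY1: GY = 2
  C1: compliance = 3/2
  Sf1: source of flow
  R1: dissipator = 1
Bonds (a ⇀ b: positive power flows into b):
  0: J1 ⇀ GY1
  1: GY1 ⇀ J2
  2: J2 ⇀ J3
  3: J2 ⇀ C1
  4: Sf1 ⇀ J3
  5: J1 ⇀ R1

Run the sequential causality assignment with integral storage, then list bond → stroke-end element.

β4 |Sf1  (source Sf1 imposes f)
β2 |J3  (only one effort-in slot at J3)
β3 |J2  (C1: C, integral causality)
β1 |GY1  (0-jn J2 has e-setter on 3)
β0 |GY1  (GY GY1: same side as bond 1)
β5 |J1  (common-f at J1 fixed by 0)

β0 stroke→GY1
β1 stroke→GY1
β2 stroke→J3
β3 stroke→J2
β4 stroke→Sf1
β5 stroke→J1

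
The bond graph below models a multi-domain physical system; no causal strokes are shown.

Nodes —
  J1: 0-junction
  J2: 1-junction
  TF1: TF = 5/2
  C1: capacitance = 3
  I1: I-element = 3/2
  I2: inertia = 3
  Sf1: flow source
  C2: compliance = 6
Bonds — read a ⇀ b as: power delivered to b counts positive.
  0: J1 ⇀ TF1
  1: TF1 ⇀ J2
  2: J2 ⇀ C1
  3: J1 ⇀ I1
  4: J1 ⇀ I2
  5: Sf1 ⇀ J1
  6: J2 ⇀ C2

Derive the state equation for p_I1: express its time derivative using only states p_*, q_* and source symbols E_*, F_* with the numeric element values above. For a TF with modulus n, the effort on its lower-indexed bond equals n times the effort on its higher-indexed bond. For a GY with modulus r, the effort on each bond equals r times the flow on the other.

b5 |Sf1  (source Sf1 imposes f)
b2 |J2  (C1: C, integral causality)
b3 |I1  (I1 outputs flow p/I1)
b4 |I2  (I2 integral (f out))
b0 |J1  (J1: last free bond brings effort in)
b1 |TF1  (TF1 one-in-one-out from 0)
b6 |J2  (J2: bond 1 brought flow, rest push out)

dp_I1/dt = 5*q_C1/6 + 5*q_C2/12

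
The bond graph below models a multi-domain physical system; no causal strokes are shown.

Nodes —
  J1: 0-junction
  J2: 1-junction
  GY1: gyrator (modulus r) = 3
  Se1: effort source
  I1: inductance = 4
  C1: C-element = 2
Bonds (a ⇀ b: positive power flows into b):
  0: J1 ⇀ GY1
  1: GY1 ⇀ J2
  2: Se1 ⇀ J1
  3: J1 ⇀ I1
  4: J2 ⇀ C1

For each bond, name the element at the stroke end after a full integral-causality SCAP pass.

β2 stroke at J1  (Se1 fixes effort; stroke away)
β0 stroke at GY1  (J1: bond 2 brought effort, rest push out)
β3 stroke at I1  (common-e at J1 fixed by 2)
β1 stroke at GY1  (through GY1, causality inverts; strokes same side of GY1)
β4 stroke at J2  (J2: bond 1 brought flow, rest push out)

bond 0 |GY1
bond 1 |GY1
bond 2 |J1
bond 3 |I1
bond 4 |J2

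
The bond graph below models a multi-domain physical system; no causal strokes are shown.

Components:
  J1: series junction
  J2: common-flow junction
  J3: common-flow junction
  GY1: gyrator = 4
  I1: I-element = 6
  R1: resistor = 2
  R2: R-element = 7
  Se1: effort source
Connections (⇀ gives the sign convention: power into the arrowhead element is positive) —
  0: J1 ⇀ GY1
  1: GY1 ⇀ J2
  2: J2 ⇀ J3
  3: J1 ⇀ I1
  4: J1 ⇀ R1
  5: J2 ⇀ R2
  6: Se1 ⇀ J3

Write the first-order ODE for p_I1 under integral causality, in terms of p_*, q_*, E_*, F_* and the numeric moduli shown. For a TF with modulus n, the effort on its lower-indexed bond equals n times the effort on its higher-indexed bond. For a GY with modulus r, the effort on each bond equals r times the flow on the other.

dp_I1/dt = -4*E_Se1/7 - 5*p_I1/7

bond 6 stroke→J3  (Se1 (Se) sets effort on bond)
bond 2 stroke→J2  (only one flow-in slot at J3)
bond 3 stroke→I1  (I1 integral (f out))
bond 0 stroke→J1  (J1: bond 3 brought flow, rest push out)
bond 4 stroke→J1  (J1 flow already set via bond 3)
bond 1 stroke→J2  (GY1 both-in/both-out from 0)
bond 5 stroke→R2  (closing 1-jn rule on J2)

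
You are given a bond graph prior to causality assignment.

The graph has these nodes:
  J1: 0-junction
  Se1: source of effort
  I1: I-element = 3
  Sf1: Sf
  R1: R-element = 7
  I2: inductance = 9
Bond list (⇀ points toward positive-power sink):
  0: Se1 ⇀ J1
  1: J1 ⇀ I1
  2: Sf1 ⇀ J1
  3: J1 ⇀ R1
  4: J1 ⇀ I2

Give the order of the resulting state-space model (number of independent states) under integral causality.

2  (I1, I2 all integral)

#0 |J1  (Se1 fixes effort; stroke away)
#2 |Sf1  (Sf1: flow source, stroke at near end)
#1 |I1  (J1 effort already set via bond 0)
#3 |R1  (J1 effort already set via bond 0)
#4 |I2  (0-jn J1 has e-setter on 0)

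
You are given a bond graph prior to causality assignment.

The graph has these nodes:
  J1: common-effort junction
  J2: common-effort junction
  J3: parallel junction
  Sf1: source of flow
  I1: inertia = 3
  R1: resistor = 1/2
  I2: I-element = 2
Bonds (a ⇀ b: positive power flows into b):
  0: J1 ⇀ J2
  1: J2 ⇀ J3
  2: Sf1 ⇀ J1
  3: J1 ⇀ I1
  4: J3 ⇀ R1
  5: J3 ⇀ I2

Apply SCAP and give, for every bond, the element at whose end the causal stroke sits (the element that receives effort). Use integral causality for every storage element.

β2 →Sf1  (Sf1: flow source, stroke at near end)
β3 →I1  (I1 outputs flow p/I1)
β0 →J1  (only one effort-in slot at J1)
β1 →J2  (J2 needs exactly one e-in)
β5 →I2  (I2: I, integral causality)
β4 →J3  (J3 needs exactly one e-in)

b0 →J1
b1 →J2
b2 →Sf1
b3 →I1
b4 →J3
b5 →I2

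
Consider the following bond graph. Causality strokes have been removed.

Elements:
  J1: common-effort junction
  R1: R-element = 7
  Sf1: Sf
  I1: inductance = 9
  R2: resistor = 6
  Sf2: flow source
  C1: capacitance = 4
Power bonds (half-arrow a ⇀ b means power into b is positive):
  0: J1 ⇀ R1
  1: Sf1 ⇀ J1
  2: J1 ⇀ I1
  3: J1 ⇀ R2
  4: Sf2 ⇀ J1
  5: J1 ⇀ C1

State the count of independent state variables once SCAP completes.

b1 stroke→Sf1  (Sf1 (Sf) sets flow on bond)
b4 stroke→Sf2  (source Sf2 imposes f)
b2 stroke→I1  (I1: I, integral causality)
b5 stroke→J1  (C1: C, integral causality)
b0 stroke→R1  (common-e at J1 fixed by 5)
b3 stroke→R2  (J1 effort already set via bond 5)

2  (C1, I1 all integral)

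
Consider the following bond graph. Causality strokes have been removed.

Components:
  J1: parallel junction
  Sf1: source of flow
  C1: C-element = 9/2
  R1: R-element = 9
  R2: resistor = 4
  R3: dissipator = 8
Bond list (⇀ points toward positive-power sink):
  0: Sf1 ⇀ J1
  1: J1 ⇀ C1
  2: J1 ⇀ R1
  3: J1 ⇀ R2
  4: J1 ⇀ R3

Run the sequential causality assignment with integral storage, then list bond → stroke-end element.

b0 stroke at Sf1
b1 stroke at J1
b2 stroke at R1
b3 stroke at R2
b4 stroke at R3

bond 0 |Sf1  (source Sf1 imposes f)
bond 1 |J1  (C1: C, integral causality)
bond 2 |R1  (0-jn J1 has e-setter on 1)
bond 3 |R2  (J1: bond 1 brought effort, rest push out)
bond 4 |R3  (0-jn J1 has e-setter on 1)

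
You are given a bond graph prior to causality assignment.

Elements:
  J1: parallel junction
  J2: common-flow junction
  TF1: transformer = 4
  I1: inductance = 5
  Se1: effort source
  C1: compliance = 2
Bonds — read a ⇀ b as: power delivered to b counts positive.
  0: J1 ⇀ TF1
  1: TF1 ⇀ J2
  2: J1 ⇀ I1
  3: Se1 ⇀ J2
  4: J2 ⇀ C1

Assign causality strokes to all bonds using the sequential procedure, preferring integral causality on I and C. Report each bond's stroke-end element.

b0 |J1
b1 |TF1
b2 |I1
b3 |J2
b4 |J2

β3 →J2  (Se1: effort source, stroke at far end)
β2 →I1  (prefer integral on I1)
β0 →J1  (J1 needs exactly one e-in)
β1 →TF1  (through TF1, causality passes straight; one stroke at TF1)
β4 →J2  (J2: bond 1 brought flow, rest push out)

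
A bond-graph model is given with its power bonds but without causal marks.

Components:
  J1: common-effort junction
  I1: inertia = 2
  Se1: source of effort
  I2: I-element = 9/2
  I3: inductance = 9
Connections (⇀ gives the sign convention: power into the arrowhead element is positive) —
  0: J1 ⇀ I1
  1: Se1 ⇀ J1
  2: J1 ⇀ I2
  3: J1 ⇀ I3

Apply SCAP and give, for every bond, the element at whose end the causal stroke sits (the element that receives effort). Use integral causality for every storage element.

bond 1 stroke→J1  (Se1: effort source, stroke at far end)
bond 0 stroke→I1  (0-jn J1 has e-setter on 1)
bond 2 stroke→I2  (0-jn J1 has e-setter on 1)
bond 3 stroke→I3  (J1 effort already set via bond 1)

bond 0 |I1
bond 1 |J1
bond 2 |I2
bond 3 |I3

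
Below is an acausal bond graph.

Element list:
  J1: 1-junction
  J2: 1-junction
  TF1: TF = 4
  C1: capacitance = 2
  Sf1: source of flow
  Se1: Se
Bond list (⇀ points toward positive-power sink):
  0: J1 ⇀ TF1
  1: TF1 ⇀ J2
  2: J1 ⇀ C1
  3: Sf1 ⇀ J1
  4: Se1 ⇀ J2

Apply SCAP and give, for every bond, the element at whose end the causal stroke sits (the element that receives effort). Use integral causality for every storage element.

bond 0 stroke→J1
bond 1 stroke→TF1
bond 2 stroke→J1
bond 3 stroke→Sf1
bond 4 stroke→J2

#3 stroke→Sf1  (source Sf1 imposes f)
#4 stroke→J2  (Se1: effort source, stroke at far end)
#0 stroke→J1  (J1 flow already set via bond 3)
#2 stroke→J1  (common-f at J1 fixed by 3)
#1 stroke→TF1  (J2 needs exactly one f-in)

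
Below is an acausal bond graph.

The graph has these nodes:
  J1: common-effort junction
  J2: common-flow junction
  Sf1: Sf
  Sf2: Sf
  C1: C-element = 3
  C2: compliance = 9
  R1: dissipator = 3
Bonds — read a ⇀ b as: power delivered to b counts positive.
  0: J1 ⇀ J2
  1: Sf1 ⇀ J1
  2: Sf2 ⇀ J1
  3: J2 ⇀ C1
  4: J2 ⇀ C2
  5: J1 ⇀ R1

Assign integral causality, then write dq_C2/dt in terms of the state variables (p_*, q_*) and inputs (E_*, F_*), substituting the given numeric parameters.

dq_C2/dt = F_Sf1 + F_Sf2 - q_C1/9 - q_C2/27

bond 1 |Sf1  (Sf1 (Sf) sets flow on bond)
bond 2 |Sf2  (source Sf2 imposes f)
bond 3 |J2  (C1 outputs effort q/C1)
bond 4 |J2  (C2: C, integral causality)
bond 0 |J1  (J2: last free bond brings flow in)
bond 5 |R1  (0-jn J1 has e-setter on 0)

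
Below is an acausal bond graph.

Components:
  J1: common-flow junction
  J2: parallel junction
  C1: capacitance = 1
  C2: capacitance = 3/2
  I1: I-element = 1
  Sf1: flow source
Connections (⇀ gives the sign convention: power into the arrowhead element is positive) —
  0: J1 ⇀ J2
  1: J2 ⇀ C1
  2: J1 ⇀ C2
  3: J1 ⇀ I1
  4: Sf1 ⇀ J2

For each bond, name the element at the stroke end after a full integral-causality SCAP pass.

bond 4 |Sf1  (source Sf1 imposes f)
bond 1 |J2  (prefer integral on C1)
bond 0 |J1  (J2 effort already set via bond 1)
bond 2 |J1  (C2 integral (e out))
bond 3 |I1  (J1: last free bond brings flow in)

bond 0 stroke at J1
bond 1 stroke at J2
bond 2 stroke at J1
bond 3 stroke at I1
bond 4 stroke at Sf1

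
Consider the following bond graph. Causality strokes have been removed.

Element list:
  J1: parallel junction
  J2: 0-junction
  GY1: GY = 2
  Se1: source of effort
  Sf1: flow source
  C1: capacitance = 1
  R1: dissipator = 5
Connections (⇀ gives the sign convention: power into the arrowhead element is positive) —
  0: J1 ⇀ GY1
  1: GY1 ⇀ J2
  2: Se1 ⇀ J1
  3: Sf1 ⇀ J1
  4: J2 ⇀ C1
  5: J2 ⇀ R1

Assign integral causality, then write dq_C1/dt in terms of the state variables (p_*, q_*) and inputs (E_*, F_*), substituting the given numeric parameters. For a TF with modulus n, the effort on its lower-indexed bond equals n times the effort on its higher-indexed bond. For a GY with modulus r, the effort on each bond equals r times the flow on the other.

b2 |J1  (Se1 fixes effort; stroke away)
b3 |Sf1  (source Sf1 imposes f)
b0 |GY1  (0-jn J1 has e-setter on 2)
b1 |GY1  (GY1: gyrator matches bond 0)
b4 |J2  (C1 integral (e out))
b5 |R1  (0-jn J2 has e-setter on 4)

dq_C1/dt = E_Se1/2 - q_C1/5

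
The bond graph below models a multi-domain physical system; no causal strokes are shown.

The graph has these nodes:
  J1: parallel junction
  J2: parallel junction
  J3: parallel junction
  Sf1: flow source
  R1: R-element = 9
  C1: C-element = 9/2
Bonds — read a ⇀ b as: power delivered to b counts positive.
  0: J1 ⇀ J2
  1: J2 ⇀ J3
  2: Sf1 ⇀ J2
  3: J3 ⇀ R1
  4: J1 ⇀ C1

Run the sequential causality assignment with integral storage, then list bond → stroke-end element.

b0 stroke→J2
b1 stroke→J3
b2 stroke→Sf1
b3 stroke→R1
b4 stroke→J1

β2 stroke→Sf1  (source Sf1 imposes f)
β4 stroke→J1  (C1 integral (e out))
β0 stroke→J2  (J1: bond 4 brought effort, rest push out)
β1 stroke→J3  (common-e at J2 fixed by 0)
β3 stroke→R1  (0-jn J3 has e-setter on 1)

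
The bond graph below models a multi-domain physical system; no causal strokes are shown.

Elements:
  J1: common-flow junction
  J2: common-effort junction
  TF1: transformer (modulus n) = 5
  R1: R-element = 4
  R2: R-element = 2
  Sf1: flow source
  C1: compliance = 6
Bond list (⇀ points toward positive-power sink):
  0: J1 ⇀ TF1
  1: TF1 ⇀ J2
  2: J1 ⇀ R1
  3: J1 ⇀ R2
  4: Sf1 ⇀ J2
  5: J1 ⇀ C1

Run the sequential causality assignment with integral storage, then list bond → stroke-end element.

bond 0 →TF1
bond 1 →J2
bond 2 →J1
bond 3 →J1
bond 4 →Sf1
bond 5 →J1

b4 stroke at Sf1  (source Sf1 imposes f)
b1 stroke at J2  (J2: last free bond brings effort in)
b0 stroke at TF1  (TF1: transformer flips bond 1)
b2 stroke at J1  (J1 flow already set via bond 0)
b3 stroke at J1  (common-f at J1 fixed by 0)
b5 stroke at J1  (common-f at J1 fixed by 0)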